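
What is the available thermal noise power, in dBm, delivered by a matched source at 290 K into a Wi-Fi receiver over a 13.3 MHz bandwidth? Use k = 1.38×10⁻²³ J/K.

P_n = kTB = 1.38×10⁻²³ × 290 × 1.33×10⁷ = 5.32×10⁻¹⁴ W
In dBm: 10 log₁₀(5.32×10⁻¹⁴ / 10⁻³) = −102.7 dBm

−102.7 dBm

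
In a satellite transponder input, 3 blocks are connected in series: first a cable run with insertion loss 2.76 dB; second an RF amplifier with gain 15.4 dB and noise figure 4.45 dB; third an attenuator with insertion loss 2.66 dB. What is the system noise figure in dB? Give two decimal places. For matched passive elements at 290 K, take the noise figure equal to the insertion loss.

7.25 dB

Convert to linear (a loss of L dB is a gain of −L dB): F_i = 10^(NF_i/10), G_i = 10^(G_i,dB/10)
  Stage 1: F_1 = 10^(2.76/10) = 1.888, G_1 = 10^(−2.76/10) = 0.5297
  Stage 2: F_2 = 10^(4.45/10) = 2.786, G_2 = 10^(15.4/10) = 34.67
  Stage 3: F_3 = 10^(2.66/10) = 1.845, G_3 = 10^(−2.66/10) = 0.5420
Friis cascade:
  F = 1.888 + (2.786 − 1)/0.5297 + (1.845 − 1)/18.37 = 5.306
NF = 10 log₁₀(5.306) = 7.25 dB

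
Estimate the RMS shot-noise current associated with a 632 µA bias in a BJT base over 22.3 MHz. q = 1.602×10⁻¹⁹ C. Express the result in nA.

I_n = √(2qI·B)
2qI·B = 2 × 1.602×10⁻¹⁹ × 6.32×10⁻⁴ × 2.23×10⁷ = 4.52×10⁻¹⁵ A²
I_n = √(4.52×10⁻¹⁵) = 6.72×10⁻⁸ A = 67.2 nA

67.2 nA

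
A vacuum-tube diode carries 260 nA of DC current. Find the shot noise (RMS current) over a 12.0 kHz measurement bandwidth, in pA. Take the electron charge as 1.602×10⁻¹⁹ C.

I_n = √(2qI·B)
2qI·B = 2 × 1.602×10⁻¹⁹ × 2.60×10⁻⁷ × 1.20×10⁴ = 1.00×10⁻²¹ A²
I_n = √(1.00×10⁻²¹) = 3.16×10⁻¹¹ A = 31.6 pA

31.6 pA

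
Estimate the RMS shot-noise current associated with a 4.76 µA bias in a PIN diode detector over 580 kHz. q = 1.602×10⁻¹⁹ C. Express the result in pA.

I_n = √(2qI·B)
2qI·B = 2 × 1.602×10⁻¹⁹ × 4.76×10⁻⁶ × 5.80×10⁵ = 8.85×10⁻¹⁹ A²
I_n = √(8.85×10⁻¹⁹) = 9.41×10⁻¹⁰ A = 941 pA

941 pA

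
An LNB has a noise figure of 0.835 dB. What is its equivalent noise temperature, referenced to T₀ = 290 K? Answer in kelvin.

F = 10^(0.835/10) = 1.21199
T_e = (F − 1)·T₀ = (1.21199 − 1) × 290 = 61.5 K

61.5 K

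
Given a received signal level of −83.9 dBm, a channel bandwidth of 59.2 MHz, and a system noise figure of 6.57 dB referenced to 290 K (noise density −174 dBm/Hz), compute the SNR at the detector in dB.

5.8 dB

Noise floor: N = −174 + 10 log₁₀(B) + NF
10 log₁₀(5.92×10⁷) = 77.72 dB
N = −174 + 77.72 + 6.57 = −89.71 dBm
SNR = P_sig − N = −83.9 − (−89.71) = 5.81 dB → 5.8 dB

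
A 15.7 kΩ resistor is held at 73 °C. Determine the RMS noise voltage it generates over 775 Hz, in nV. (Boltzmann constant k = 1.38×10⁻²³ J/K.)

T = 73 °C + 273.15 = 346.15 K
V_n = √(4kTRB)
4kTRB = 4 × 1.38×10⁻²³ × 346.15 × 1.57×10⁴ × 7.75×10² = 2.32×10⁻¹³ V²
V_n = √(2.32×10⁻¹³) = 4.82×10⁻⁷ V = 482 nV

482 nV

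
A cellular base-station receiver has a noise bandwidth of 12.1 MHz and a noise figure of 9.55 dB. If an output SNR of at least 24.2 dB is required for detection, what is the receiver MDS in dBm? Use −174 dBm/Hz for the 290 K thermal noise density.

−69.4 dBm

Sensitivity = −174 + 10 log₁₀(B) + NF + SNR_min
= −174 + 70.83 + 9.55 + 24.2
= −69.42 dBm → −69.4 dBm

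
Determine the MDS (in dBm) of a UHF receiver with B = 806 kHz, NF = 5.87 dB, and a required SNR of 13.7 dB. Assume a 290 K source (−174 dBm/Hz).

−95.4 dBm

Sensitivity = −174 + 10 log₁₀(B) + NF + SNR_min
= −174 + 59.06 + 5.87 + 13.7
= −95.37 dBm → −95.4 dBm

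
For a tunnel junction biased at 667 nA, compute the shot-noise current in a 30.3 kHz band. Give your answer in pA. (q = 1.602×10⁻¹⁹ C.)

80.5 pA

I_n = √(2qI·B)
2qI·B = 2 × 1.602×10⁻¹⁹ × 6.67×10⁻⁷ × 3.03×10⁴ = 6.48×10⁻²¹ A²
I_n = √(6.48×10⁻²¹) = 8.05×10⁻¹¹ A = 80.5 pA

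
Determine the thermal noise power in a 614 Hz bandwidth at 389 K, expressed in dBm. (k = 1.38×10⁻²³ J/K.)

P_n = kTB = 1.38×10⁻²³ × 389 × 6.14×10² = 3.30×10⁻¹⁸ W
In dBm: 10 log₁₀(3.30×10⁻¹⁸ / 10⁻³) = −144.8 dBm

−144.8 dBm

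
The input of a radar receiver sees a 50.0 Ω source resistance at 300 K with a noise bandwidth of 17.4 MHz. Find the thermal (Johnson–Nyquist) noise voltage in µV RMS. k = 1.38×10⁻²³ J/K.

V_n = √(4kTRB)
4kTRB = 4 × 1.38×10⁻²³ × 300 × 5.00×10¹ × 1.74×10⁷ = 1.44×10⁻¹¹ V²
V_n = √(1.44×10⁻¹¹) = 3.80×10⁻⁶ V = 3.80 µV

3.80 µV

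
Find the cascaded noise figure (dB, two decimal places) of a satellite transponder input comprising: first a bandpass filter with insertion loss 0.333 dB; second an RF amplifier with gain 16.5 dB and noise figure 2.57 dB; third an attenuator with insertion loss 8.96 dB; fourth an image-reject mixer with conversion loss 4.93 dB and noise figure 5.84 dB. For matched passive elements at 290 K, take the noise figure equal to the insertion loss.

Convert to linear (a loss of L dB is a gain of −L dB): F_i = 10^(NF_i/10), G_i = 10^(G_i,dB/10)
  Stage 1: F_1 = 10^(0.333/10) = 1.080, G_1 = 10^(−0.333/10) = 0.9262
  Stage 2: F_2 = 10^(2.57/10) = 1.807, G_2 = 10^(16.5/10) = 44.67
  Stage 3: F_3 = 10^(8.96/10) = 7.870, G_3 = 10^(−8.96/10) = 0.1271
  Stage 4: F_4 = 10^(5.84/10) = 3.837, G_4 = 10^(−4.93/10) = 0.3214
Friis cascade:
  F = 1.080 + (1.807 − 1)/0.9262 + (7.870 − 1)/41.37 + (3.837 − 1)/5.257 = 2.657
NF = 10 log₁₀(2.657) = 4.24 dB

4.24 dB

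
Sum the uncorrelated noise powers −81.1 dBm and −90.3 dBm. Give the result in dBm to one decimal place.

Convert to linear, add, convert back:
P₁ = 7.76×10⁻¹² W, P₂ = 9.33×10⁻¹³ W
P_tot = 8.70×10⁻¹² W → 10 log₁₀(P_tot / 10⁻³) = −80.6 dBm

−80.6 dBm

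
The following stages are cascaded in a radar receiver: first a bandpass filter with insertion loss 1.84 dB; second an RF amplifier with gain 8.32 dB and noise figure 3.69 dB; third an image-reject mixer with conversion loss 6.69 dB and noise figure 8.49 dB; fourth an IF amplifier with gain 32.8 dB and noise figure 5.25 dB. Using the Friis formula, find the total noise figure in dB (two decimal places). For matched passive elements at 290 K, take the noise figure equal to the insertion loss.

8.69 dB

Convert to linear (a loss of L dB is a gain of −L dB): F_i = 10^(NF_i/10), G_i = 10^(G_i,dB/10)
  Stage 1: F_1 = 10^(1.84/10) = 1.528, G_1 = 10^(−1.84/10) = 0.6546
  Stage 2: F_2 = 10^(3.69/10) = 2.339, G_2 = 10^(8.32/10) = 6.792
  Stage 3: F_3 = 10^(8.49/10) = 7.063, G_3 = 10^(−6.69/10) = 0.2143
  Stage 4: F_4 = 10^(5.25/10) = 3.350, G_4 = 10^(32.8/10) = 1905
Friis cascade:
  F = 1.528 + (2.339 − 1)/0.6546 + (7.063 − 1)/4.446 + (3.350 − 1)/0.9528 = 7.402
NF = 10 log₁₀(7.402) = 8.69 dB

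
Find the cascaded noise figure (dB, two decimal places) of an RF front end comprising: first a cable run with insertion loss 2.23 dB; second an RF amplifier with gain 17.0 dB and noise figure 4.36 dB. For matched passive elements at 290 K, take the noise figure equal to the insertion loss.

6.59 dB

Convert to linear (a loss of L dB is a gain of −L dB): F_i = 10^(NF_i/10), G_i = 10^(G_i,dB/10)
  Stage 1: F_1 = 10^(2.23/10) = 1.671, G_1 = 10^(−2.23/10) = 0.5984
  Stage 2: F_2 = 10^(4.36/10) = 2.729, G_2 = 10^(17.0/10) = 50.12
Friis cascade:
  F = 1.671 + (2.729 − 1)/0.5984 = 4.560
NF = 10 log₁₀(4.560) = 6.59 dB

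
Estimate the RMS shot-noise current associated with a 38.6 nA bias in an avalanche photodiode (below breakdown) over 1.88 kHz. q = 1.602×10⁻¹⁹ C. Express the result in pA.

I_n = √(2qI·B)
2qI·B = 2 × 1.602×10⁻¹⁹ × 3.86×10⁻⁸ × 1.88×10³ = 2.33×10⁻²³ A²
I_n = √(2.33×10⁻²³) = 4.82×10⁻¹² A = 4.82 pA

4.82 pA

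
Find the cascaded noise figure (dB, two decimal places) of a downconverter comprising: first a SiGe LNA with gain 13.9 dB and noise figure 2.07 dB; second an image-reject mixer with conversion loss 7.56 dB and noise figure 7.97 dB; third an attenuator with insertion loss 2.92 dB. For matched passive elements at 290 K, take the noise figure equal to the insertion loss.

Convert to linear (a loss of L dB is a gain of −L dB): F_i = 10^(NF_i/10), G_i = 10^(G_i,dB/10)
  Stage 1: F_1 = 10^(2.07/10) = 1.611, G_1 = 10^(13.9/10) = 24.55
  Stage 2: F_2 = 10^(7.97/10) = 6.266, G_2 = 10^(−7.56/10) = 0.1754
  Stage 3: F_3 = 10^(2.92/10) = 1.959, G_3 = 10^(−2.92/10) = 0.5105
Friis cascade:
  F = 1.611 + (6.266 − 1)/24.55 + (1.959 − 1)/4.305 = 2.048
NF = 10 log₁₀(2.048) = 3.11 dB

3.11 dB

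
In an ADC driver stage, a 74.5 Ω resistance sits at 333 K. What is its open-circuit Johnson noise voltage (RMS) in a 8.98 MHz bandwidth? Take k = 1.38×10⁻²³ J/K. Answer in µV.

3.51 µV

V_n = √(4kTRB)
4kTRB = 4 × 1.38×10⁻²³ × 333 × 7.45×10¹ × 8.98×10⁶ = 1.23×10⁻¹¹ V²
V_n = √(1.23×10⁻¹¹) = 3.51×10⁻⁶ V = 3.51 µV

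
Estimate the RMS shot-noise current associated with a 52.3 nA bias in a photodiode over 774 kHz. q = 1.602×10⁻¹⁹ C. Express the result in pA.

114 pA

I_n = √(2qI·B)
2qI·B = 2 × 1.602×10⁻¹⁹ × 5.23×10⁻⁸ × 7.74×10⁵ = 1.30×10⁻²⁰ A²
I_n = √(1.30×10⁻²⁰) = 1.14×10⁻¹⁰ A = 114 pA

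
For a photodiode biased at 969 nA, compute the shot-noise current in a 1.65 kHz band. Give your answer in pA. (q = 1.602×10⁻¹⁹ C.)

22.6 pA

I_n = √(2qI·B)
2qI·B = 2 × 1.602×10⁻¹⁹ × 9.69×10⁻⁷ × 1.65×10³ = 5.12×10⁻²² A²
I_n = √(5.12×10⁻²²) = 2.26×10⁻¹¹ A = 22.6 pA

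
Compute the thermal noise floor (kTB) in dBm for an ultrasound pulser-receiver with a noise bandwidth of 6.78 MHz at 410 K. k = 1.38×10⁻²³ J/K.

−104.2 dBm

P_n = kTB = 1.38×10⁻²³ × 410 × 6.78×10⁶ = 3.84×10⁻¹⁴ W
In dBm: 10 log₁₀(3.84×10⁻¹⁴ / 10⁻³) = −104.2 dBm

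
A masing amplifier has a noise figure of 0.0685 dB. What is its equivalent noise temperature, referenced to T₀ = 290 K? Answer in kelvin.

4.61 K

F = 10^(0.0685/10) = 1.0159
T_e = (F − 1)·T₀ = (1.0159 − 1) × 290 = 4.61 K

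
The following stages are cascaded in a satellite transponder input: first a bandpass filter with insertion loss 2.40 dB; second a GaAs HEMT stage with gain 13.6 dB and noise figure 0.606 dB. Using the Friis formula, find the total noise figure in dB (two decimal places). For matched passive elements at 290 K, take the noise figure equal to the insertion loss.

3.01 dB

Convert to linear (a loss of L dB is a gain of −L dB): F_i = 10^(NF_i/10), G_i = 10^(G_i,dB/10)
  Stage 1: F_1 = 10^(2.40/10) = 1.738, G_1 = 10^(−2.40/10) = 0.5754
  Stage 2: F_2 = 10^(0.606/10) = 1.150, G_2 = 10^(13.6/10) = 22.91
Friis cascade:
  F = 1.738 + (1.150 − 1)/0.5754 = 1.998
NF = 10 log₁₀(1.998) = 3.01 dB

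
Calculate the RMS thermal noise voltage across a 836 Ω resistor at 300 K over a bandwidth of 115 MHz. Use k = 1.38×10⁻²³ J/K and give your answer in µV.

V_n = √(4kTRB)
4kTRB = 4 × 1.38×10⁻²³ × 300 × 8.36×10² × 1.15×10⁸ = 1.59×10⁻⁹ V²
V_n = √(1.59×10⁻⁹) = 3.99×10⁻⁵ V = 39.9 µV

39.9 µV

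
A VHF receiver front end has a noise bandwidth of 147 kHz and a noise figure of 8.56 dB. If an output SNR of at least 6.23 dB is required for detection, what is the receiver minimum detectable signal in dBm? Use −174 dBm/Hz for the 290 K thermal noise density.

−107.5 dBm

Sensitivity = −174 + 10 log₁₀(B) + NF + SNR_min
= −174 + 51.67 + 8.56 + 6.23
= −107.54 dBm → −107.5 dBm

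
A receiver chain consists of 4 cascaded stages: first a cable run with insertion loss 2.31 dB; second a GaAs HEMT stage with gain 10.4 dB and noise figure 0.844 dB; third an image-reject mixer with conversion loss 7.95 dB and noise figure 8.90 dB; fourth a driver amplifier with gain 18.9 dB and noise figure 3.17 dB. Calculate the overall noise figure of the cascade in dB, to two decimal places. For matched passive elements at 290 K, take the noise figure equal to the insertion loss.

Convert to linear (a loss of L dB is a gain of −L dB): F_i = 10^(NF_i/10), G_i = 10^(G_i,dB/10)
  Stage 1: F_1 = 10^(2.31/10) = 1.702, G_1 = 10^(−2.31/10) = 0.5875
  Stage 2: F_2 = 10^(0.844/10) = 1.215, G_2 = 10^(10.4/10) = 10.96
  Stage 3: F_3 = 10^(8.90/10) = 7.762, G_3 = 10^(−7.95/10) = 0.1603
  Stage 4: F_4 = 10^(3.17/10) = 2.075, G_4 = 10^(18.9/10) = 77.62
Friis cascade:
  F = 1.702 + (1.215 − 1)/0.5875 + (7.762 − 1)/6.442 + (2.075 − 1)/1.033 = 4.158
NF = 10 log₁₀(4.158) = 6.19 dB

6.19 dB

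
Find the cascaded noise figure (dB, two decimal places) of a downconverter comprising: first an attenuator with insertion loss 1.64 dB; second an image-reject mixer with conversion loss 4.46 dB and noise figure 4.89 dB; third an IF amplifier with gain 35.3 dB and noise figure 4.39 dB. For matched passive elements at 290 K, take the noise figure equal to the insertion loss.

Convert to linear (a loss of L dB is a gain of −L dB): F_i = 10^(NF_i/10), G_i = 10^(G_i,dB/10)
  Stage 1: F_1 = 10^(1.64/10) = 1.459, G_1 = 10^(−1.64/10) = 0.6855
  Stage 2: F_2 = 10^(4.89/10) = 3.083, G_2 = 10^(−4.46/10) = 0.3581
  Stage 3: F_3 = 10^(4.39/10) = 2.748, G_3 = 10^(35.3/10) = 3388
Friis cascade:
  F = 1.459 + (3.083 − 1)/0.6855 + (2.748 − 1)/0.2455 = 11.62
NF = 10 log₁₀(11.62) = 10.65 dB

10.65 dB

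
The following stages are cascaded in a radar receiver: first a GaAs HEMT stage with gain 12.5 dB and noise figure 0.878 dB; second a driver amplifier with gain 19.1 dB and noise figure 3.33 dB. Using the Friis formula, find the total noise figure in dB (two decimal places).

Convert to linear (a loss of L dB is a gain of −L dB): F_i = 10^(NF_i/10), G_i = 10^(G_i,dB/10)
  Stage 1: F_1 = 10^(0.878/10) = 1.224, G_1 = 10^(12.5/10) = 17.78
  Stage 2: F_2 = 10^(3.33/10) = 2.153, G_2 = 10^(19.1/10) = 81.28
Friis cascade:
  F = 1.224 + (2.153 − 1)/17.78 = 1.289
NF = 10 log₁₀(1.289) = 1.10 dB

1.10 dB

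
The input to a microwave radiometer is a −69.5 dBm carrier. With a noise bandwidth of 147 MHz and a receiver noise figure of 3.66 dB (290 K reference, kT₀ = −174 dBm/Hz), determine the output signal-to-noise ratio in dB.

Noise floor: N = −174 + 10 log₁₀(B) + NF
10 log₁₀(1.47×10⁸) = 81.67 dB
N = −174 + 81.67 + 3.66 = −88.67 dBm
SNR = P_sig − N = −69.5 − (−88.67) = 19.17 dB → 19.2 dB

19.2 dB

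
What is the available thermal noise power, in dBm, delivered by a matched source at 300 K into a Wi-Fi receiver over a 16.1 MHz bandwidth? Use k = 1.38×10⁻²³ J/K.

−101.8 dBm

P_n = kTB = 1.38×10⁻²³ × 300 × 1.61×10⁷ = 6.67×10⁻¹⁴ W
In dBm: 10 log₁₀(6.67×10⁻¹⁴ / 10⁻³) = −101.8 dBm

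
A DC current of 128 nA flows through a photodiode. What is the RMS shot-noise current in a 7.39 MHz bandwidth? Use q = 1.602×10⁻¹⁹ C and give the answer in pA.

I_n = √(2qI·B)
2qI·B = 2 × 1.602×10⁻¹⁹ × 1.28×10⁻⁷ × 7.39×10⁶ = 3.03×10⁻¹⁹ A²
I_n = √(3.03×10⁻¹⁹) = 5.51×10⁻¹⁰ A = 551 pA

551 pA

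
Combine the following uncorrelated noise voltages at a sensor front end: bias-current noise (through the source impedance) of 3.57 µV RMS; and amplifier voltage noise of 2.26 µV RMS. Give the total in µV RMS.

4.23 µV

Uncorrelated sources add in power (mean-square): V_tot = √(ΣV_i²)
V_tot = √[(3.57×10⁻⁶)² + (2.26×10⁻⁶)²] = 4.23×10⁻⁶ V = 4.23 µV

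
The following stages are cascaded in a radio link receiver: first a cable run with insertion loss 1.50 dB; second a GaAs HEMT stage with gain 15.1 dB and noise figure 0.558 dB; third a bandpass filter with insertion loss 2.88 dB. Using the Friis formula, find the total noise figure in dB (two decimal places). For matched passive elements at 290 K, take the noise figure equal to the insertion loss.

2.17 dB

Convert to linear (a loss of L dB is a gain of −L dB): F_i = 10^(NF_i/10), G_i = 10^(G_i,dB/10)
  Stage 1: F_1 = 10^(1.50/10) = 1.413, G_1 = 10^(−1.50/10) = 0.7079
  Stage 2: F_2 = 10^(0.558/10) = 1.137, G_2 = 10^(15.1/10) = 32.36
  Stage 3: F_3 = 10^(2.88/10) = 1.941, G_3 = 10^(−2.88/10) = 0.5152
Friis cascade:
  F = 1.413 + (1.137 − 1)/0.7079 + (1.941 − 1)/22.91 = 1.647
NF = 10 log₁₀(1.647) = 2.17 dB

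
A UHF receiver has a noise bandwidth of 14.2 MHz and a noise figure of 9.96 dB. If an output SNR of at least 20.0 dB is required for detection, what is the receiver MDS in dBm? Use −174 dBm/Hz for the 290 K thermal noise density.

−72.5 dBm

Sensitivity = −174 + 10 log₁₀(B) + NF + SNR_min
= −174 + 71.52 + 9.96 + 20.0
= −72.52 dBm → −72.5 dBm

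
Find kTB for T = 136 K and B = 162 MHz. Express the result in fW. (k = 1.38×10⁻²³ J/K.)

P_n = kTB = 1.38×10⁻²³ × 136 × 1.62×10⁸ = 3.04×10⁻¹³ W = 304 fW

304 fW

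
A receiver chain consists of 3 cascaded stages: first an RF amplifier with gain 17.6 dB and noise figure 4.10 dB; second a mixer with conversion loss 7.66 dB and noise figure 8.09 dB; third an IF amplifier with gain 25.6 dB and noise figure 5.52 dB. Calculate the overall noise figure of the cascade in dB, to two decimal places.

4.66 dB

Convert to linear (a loss of L dB is a gain of −L dB): F_i = 10^(NF_i/10), G_i = 10^(G_i,dB/10)
  Stage 1: F_1 = 10^(4.10/10) = 2.570, G_1 = 10^(17.6/10) = 57.54
  Stage 2: F_2 = 10^(8.09/10) = 6.442, G_2 = 10^(−7.66/10) = 0.1714
  Stage 3: F_3 = 10^(5.52/10) = 3.565, G_3 = 10^(25.6/10) = 363.1
Friis cascade:
  F = 2.570 + (6.442 − 1)/57.54 + (3.565 − 1)/9.863 = 2.925
NF = 10 log₁₀(2.925) = 4.66 dB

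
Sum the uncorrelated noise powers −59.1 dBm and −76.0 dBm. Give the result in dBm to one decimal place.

Convert to linear, add, convert back:
P₁ = 1.23×10⁻⁹ W, P₂ = 2.51×10⁻¹¹ W
P_tot = 1.26×10⁻⁹ W → 10 log₁₀(P_tot / 10⁻³) = −59.0 dBm

−59.0 dBm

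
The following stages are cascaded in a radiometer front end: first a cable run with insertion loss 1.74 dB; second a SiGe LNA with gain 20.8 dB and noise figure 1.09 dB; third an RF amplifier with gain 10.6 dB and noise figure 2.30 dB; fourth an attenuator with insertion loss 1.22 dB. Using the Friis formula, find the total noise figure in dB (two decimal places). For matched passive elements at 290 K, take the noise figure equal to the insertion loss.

2.85 dB

Convert to linear (a loss of L dB is a gain of −L dB): F_i = 10^(NF_i/10), G_i = 10^(G_i,dB/10)
  Stage 1: F_1 = 10^(1.74/10) = 1.493, G_1 = 10^(−1.74/10) = 0.6699
  Stage 2: F_2 = 10^(1.09/10) = 1.285, G_2 = 10^(20.8/10) = 120.2
  Stage 3: F_3 = 10^(2.30/10) = 1.698, G_3 = 10^(10.6/10) = 11.48
  Stage 4: F_4 = 10^(1.22/10) = 1.324, G_4 = 10^(−1.22/10) = 0.7551
Friis cascade:
  F = 1.493 + (1.285 − 1)/0.6699 + (1.698 − 1)/80.54 + (1.324 − 1)/924.7 = 1.928
NF = 10 log₁₀(1.928) = 2.85 dB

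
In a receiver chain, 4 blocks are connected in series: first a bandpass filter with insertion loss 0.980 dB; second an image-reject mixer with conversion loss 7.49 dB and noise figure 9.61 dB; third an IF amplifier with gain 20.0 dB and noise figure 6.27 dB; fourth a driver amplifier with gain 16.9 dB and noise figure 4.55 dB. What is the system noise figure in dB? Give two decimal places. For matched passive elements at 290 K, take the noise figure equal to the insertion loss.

Convert to linear (a loss of L dB is a gain of −L dB): F_i = 10^(NF_i/10), G_i = 10^(G_i,dB/10)
  Stage 1: F_1 = 10^(0.980/10) = 1.253, G_1 = 10^(−0.980/10) = 0.7980
  Stage 2: F_2 = 10^(9.61/10) = 9.141, G_2 = 10^(−7.49/10) = 0.1782
  Stage 3: F_3 = 10^(6.27/10) = 4.236, G_3 = 10^(20.0/10) = 100.0
  Stage 4: F_4 = 10^(4.55/10) = 2.851, G_4 = 10^(16.9/10) = 48.98
Friis cascade:
  F = 1.253 + (9.141 − 1)/0.7980 + (4.236 − 1)/0.1422 + (2.851 − 1)/14.22 = 34.34
NF = 10 log₁₀(34.34) = 15.36 dB

15.36 dB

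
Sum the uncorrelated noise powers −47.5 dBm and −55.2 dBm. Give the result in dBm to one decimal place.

−46.8 dBm

Convert to linear, add, convert back:
P₁ = 1.78×10⁻⁸ W, P₂ = 3.02×10⁻⁹ W
P_tot = 2.08×10⁻⁸ W → 10 log₁₀(P_tot / 10⁻³) = −46.8 dBm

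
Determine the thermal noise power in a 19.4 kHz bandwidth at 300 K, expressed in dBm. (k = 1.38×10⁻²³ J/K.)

−131.0 dBm

P_n = kTB = 1.38×10⁻²³ × 300 × 1.94×10⁴ = 8.03×10⁻¹⁷ W
In dBm: 10 log₁₀(8.03×10⁻¹⁷ / 10⁻³) = −131.0 dBm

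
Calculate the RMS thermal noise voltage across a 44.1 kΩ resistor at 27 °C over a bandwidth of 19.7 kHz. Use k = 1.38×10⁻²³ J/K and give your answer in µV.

3.79 µV

T = 27 °C + 273.15 = 300.15 K
V_n = √(4kTRB)
4kTRB = 4 × 1.38×10⁻²³ × 300.15 × 4.41×10⁴ × 1.97×10⁴ = 1.44×10⁻¹¹ V²
V_n = √(1.44×10⁻¹¹) = 3.79×10⁻⁶ V = 3.79 µV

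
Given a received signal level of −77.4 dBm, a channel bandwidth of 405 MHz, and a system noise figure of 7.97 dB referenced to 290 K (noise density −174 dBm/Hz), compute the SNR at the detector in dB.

Noise floor: N = −174 + 10 log₁₀(B) + NF
10 log₁₀(4.05×10⁸) = 86.07 dB
N = −174 + 86.07 + 7.97 = −79.96 dBm
SNR = P_sig − N = −77.4 − (−79.96) = 2.56 dB → 2.6 dB

2.6 dB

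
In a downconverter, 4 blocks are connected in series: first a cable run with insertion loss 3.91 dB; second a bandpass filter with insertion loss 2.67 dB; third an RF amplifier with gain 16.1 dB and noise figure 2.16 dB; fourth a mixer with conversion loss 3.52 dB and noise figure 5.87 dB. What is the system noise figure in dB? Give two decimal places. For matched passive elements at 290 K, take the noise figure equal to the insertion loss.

8.92 dB

Convert to linear (a loss of L dB is a gain of −L dB): F_i = 10^(NF_i/10), G_i = 10^(G_i,dB/10)
  Stage 1: F_1 = 10^(3.91/10) = 2.460, G_1 = 10^(−3.91/10) = 0.4064
  Stage 2: F_2 = 10^(2.67/10) = 1.849, G_2 = 10^(−2.67/10) = 0.5408
  Stage 3: F_3 = 10^(2.16/10) = 1.644, G_3 = 10^(16.1/10) = 40.74
  Stage 4: F_4 = 10^(5.87/10) = 3.864, G_4 = 10^(−3.52/10) = 0.4446
Friis cascade:
  F = 2.460 + (1.849 − 1)/0.4064 + (1.644 − 1)/0.2198 + (3.864 − 1)/8.954 = 7.802
NF = 10 log₁₀(7.802) = 8.92 dB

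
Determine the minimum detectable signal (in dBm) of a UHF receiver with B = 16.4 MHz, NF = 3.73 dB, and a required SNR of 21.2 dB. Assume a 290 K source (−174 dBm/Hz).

Sensitivity = −174 + 10 log₁₀(B) + NF + SNR_min
= −174 + 72.15 + 3.73 + 21.2
= −76.92 dBm → −76.9 dBm

−76.9 dBm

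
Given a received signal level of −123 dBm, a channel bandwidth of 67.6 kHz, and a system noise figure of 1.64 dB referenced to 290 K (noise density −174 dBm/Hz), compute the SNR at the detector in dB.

1.1 dB

Noise floor: N = −174 + 10 log₁₀(B) + NF
10 log₁₀(6.76×10⁴) = 48.3 dB
N = −174 + 48.3 + 1.64 = −124.06 dBm
SNR = P_sig − N = −123 − (−124.06) = 1.06 dB → 1.1 dB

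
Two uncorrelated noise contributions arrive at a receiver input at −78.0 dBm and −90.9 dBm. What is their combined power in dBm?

Convert to linear, add, convert back:
P₁ = 1.58×10⁻¹¹ W, P₂ = 8.13×10⁻¹³ W
P_tot = 1.67×10⁻¹¹ W → 10 log₁₀(P_tot / 10⁻³) = −77.8 dBm

−77.8 dBm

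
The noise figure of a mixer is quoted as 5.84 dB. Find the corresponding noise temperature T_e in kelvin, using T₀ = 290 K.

F = 10^(5.84/10) = 3.83707
T_e = (F − 1)·T₀ = (3.83707 − 1) × 290 = 823 K

823 K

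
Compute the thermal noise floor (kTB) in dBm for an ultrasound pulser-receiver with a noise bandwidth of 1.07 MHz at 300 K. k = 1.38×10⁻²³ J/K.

−113.5 dBm

P_n = kTB = 1.38×10⁻²³ × 300 × 1.07×10⁶ = 4.43×10⁻¹⁵ W
In dBm: 10 log₁₀(4.43×10⁻¹⁵ / 10⁻³) = −113.5 dBm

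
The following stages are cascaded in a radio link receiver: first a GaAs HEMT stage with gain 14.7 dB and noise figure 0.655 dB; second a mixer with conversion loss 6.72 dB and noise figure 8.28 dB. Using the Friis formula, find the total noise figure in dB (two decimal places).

Convert to linear (a loss of L dB is a gain of −L dB): F_i = 10^(NF_i/10), G_i = 10^(G_i,dB/10)
  Stage 1: F_1 = 10^(0.655/10) = 1.163, G_1 = 10^(14.7/10) = 29.51
  Stage 2: F_2 = 10^(8.28/10) = 6.730, G_2 = 10^(−6.72/10) = 0.2128
Friis cascade:
  F = 1.163 + (6.730 − 1)/29.51 = 1.357
NF = 10 log₁₀(1.357) = 1.33 dB

1.33 dB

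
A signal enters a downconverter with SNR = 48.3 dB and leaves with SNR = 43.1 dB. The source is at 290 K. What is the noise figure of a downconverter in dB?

NF (dB) = SNR_in(dB) − SNR_out(dB) when the source is at T₀
NF = 48.3 − 43.1 = 5.2 dB

5.2 dB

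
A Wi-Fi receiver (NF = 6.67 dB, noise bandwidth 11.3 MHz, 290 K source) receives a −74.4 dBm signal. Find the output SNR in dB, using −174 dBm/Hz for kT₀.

22.4 dB

Noise floor: N = −174 + 10 log₁₀(B) + NF
10 log₁₀(1.13×10⁷) = 70.53 dB
N = −174 + 70.53 + 6.67 = −96.80 dBm
SNR = P_sig − N = −74.4 − (−96.80) = 22.40 dB → 22.4 dB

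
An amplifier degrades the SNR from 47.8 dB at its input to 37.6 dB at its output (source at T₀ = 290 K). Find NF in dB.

10.2 dB

NF (dB) = SNR_in(dB) − SNR_out(dB) when the source is at T₀
NF = 47.8 − 37.6 = 10.2 dB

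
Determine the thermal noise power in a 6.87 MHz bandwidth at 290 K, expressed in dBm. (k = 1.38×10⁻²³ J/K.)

−105.6 dBm

P_n = kTB = 1.38×10⁻²³ × 290 × 6.87×10⁶ = 2.75×10⁻¹⁴ W
In dBm: 10 log₁₀(2.75×10⁻¹⁴ / 10⁻³) = −105.6 dBm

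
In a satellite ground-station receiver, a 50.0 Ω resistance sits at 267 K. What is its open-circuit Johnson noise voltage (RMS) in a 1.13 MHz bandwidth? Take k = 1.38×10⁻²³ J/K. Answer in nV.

V_n = √(4kTRB)
4kTRB = 4 × 1.38×10⁻²³ × 267 × 5.00×10¹ × 1.13×10⁶ = 8.33×10⁻¹³ V²
V_n = √(8.33×10⁻¹³) = 9.13×10⁻⁷ V = 913 nV

913 nV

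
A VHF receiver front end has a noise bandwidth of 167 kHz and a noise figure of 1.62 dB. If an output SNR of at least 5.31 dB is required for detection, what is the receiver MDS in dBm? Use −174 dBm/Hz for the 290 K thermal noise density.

−114.8 dBm

Sensitivity = −174 + 10 log₁₀(B) + NF + SNR_min
= −174 + 52.23 + 1.62 + 5.31
= −114.84 dBm → −114.8 dBm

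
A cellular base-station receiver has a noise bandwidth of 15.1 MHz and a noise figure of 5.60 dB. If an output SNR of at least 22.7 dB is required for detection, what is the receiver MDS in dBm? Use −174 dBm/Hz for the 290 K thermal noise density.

−73.9 dBm

Sensitivity = −174 + 10 log₁₀(B) + NF + SNR_min
= −174 + 71.79 + 5.60 + 22.7
= −73.91 dBm → −73.9 dBm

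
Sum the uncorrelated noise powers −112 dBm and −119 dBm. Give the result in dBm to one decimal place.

−111.2 dBm

Convert to linear, add, convert back:
P₁ = 6.31×10⁻¹⁵ W, P₂ = 1.26×10⁻¹⁵ W
P_tot = 7.57×10⁻¹⁵ W → 10 log₁₀(P_tot / 10⁻³) = −111.2 dBm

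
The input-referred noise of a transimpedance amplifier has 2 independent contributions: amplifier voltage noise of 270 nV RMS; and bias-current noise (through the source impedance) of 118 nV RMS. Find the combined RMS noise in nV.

295 nV

Uncorrelated sources add in power (mean-square): V_tot = √(ΣV_i²)
V_tot = √[(2.70×10⁻⁷)² + (1.18×10⁻⁷)²] = 2.95×10⁻⁷ V = 295 nV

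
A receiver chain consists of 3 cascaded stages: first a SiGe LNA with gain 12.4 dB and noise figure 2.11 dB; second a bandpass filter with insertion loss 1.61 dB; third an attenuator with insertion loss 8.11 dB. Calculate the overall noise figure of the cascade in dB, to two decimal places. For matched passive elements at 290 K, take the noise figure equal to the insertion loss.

Convert to linear (a loss of L dB is a gain of −L dB): F_i = 10^(NF_i/10), G_i = 10^(G_i,dB/10)
  Stage 1: F_1 = 10^(2.11/10) = 1.626, G_1 = 10^(12.4/10) = 17.38
  Stage 2: F_2 = 10^(1.61/10) = 1.449, G_2 = 10^(−1.61/10) = 0.6902
  Stage 3: F_3 = 10^(8.11/10) = 6.471, G_3 = 10^(−8.11/10) = 0.1545
Friis cascade:
  F = 1.626 + (1.449 − 1)/17.38 + (6.471 − 1)/11.99 = 2.108
NF = 10 log₁₀(2.108) = 3.24 dB

3.24 dB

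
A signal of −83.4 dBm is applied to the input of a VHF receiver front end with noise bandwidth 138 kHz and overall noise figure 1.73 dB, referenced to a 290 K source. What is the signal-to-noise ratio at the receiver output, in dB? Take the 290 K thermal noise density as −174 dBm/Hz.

37.5 dB

Noise floor: N = −174 + 10 log₁₀(B) + NF
10 log₁₀(1.38×10⁵) = 51.4 dB
N = −174 + 51.4 + 1.73 = −120.87 dBm
SNR = P_sig − N = −83.4 − (−120.87) = 37.47 dB → 37.5 dB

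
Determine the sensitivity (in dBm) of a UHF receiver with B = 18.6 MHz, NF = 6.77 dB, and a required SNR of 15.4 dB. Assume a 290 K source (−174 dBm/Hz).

−79.1 dBm

Sensitivity = −174 + 10 log₁₀(B) + NF + SNR_min
= −174 + 72.7 + 6.77 + 15.4
= −79.13 dBm → −79.1 dBm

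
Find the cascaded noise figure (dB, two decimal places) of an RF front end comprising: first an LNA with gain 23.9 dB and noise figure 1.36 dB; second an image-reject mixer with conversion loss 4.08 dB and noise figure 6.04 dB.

1.40 dB

Convert to linear (a loss of L dB is a gain of −L dB): F_i = 10^(NF_i/10), G_i = 10^(G_i,dB/10)
  Stage 1: F_1 = 10^(1.36/10) = 1.368, G_1 = 10^(23.9/10) = 245.5
  Stage 2: F_2 = 10^(6.04/10) = 4.018, G_2 = 10^(−4.08/10) = 0.3908
Friis cascade:
  F = 1.368 + (4.018 − 1)/245.5 = 1.380
NF = 10 log₁₀(1.380) = 1.40 dB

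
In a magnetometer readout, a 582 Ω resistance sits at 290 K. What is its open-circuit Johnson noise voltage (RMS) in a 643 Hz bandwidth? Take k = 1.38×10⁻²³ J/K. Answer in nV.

77.4 nV

V_n = √(4kTRB)
4kTRB = 4 × 1.38×10⁻²³ × 290 × 5.82×10² × 6.43×10² = 5.99×10⁻¹⁵ V²
V_n = √(5.99×10⁻¹⁵) = 7.74×10⁻⁸ V = 77.4 nV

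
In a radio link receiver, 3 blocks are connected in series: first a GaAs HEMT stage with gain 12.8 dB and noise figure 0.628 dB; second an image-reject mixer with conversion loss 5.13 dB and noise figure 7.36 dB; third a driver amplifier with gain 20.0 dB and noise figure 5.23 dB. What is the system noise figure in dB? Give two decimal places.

Convert to linear (a loss of L dB is a gain of −L dB): F_i = 10^(NF_i/10), G_i = 10^(G_i,dB/10)
  Stage 1: F_1 = 10^(0.628/10) = 1.156, G_1 = 10^(12.8/10) = 19.05
  Stage 2: F_2 = 10^(7.36/10) = 5.445, G_2 = 10^(−5.13/10) = 0.3069
  Stage 3: F_3 = 10^(5.23/10) = 3.334, G_3 = 10^(20.0/10) = 100.0
Friis cascade:
  F = 1.156 + (5.445 − 1)/19.05 + (3.334 − 1)/5.848 = 1.788
NF = 10 log₁₀(1.788) = 2.52 dB

2.52 dB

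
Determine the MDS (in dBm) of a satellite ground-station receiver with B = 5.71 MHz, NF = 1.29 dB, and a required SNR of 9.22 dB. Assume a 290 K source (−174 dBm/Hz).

Sensitivity = −174 + 10 log₁₀(B) + NF + SNR_min
= −174 + 67.57 + 1.29 + 9.22
= −95.92 dBm → −95.9 dBm

−95.9 dBm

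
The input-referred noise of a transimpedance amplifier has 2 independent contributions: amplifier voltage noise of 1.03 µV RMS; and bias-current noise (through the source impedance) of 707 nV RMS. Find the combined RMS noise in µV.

Uncorrelated sources add in power (mean-square): V_tot = √(ΣV_i²)
V_tot = √[(1.03×10⁻⁶)² + (7.07×10⁻⁷)²] = 1.25×10⁻⁶ V = 1.25 µV

1.25 µV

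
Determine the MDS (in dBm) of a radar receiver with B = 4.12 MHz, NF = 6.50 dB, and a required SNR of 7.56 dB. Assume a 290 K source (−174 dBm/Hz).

Sensitivity = −174 + 10 log₁₀(B) + NF + SNR_min
= −174 + 66.15 + 6.50 + 7.56
= −93.79 dBm → −93.8 dBm

−93.8 dBm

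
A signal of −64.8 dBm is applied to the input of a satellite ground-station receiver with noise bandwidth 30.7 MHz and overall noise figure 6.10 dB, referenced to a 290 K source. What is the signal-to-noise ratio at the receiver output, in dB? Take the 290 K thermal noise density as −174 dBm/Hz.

28.2 dB

Noise floor: N = −174 + 10 log₁₀(B) + NF
10 log₁₀(3.07×10⁷) = 74.87 dB
N = −174 + 74.87 + 6.10 = −93.03 dBm
SNR = P_sig − N = −64.8 − (−93.03) = 28.23 dB → 28.2 dB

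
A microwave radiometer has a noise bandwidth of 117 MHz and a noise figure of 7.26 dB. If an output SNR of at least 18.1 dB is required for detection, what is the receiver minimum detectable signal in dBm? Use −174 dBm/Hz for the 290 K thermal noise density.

Sensitivity = −174 + 10 log₁₀(B) + NF + SNR_min
= −174 + 80.68 + 7.26 + 18.1
= −67.96 dBm → −68.0 dBm

−68.0 dBm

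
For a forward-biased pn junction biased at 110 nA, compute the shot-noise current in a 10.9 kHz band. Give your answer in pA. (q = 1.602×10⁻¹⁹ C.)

19.6 pA

I_n = √(2qI·B)
2qI·B = 2 × 1.602×10⁻¹⁹ × 1.10×10⁻⁷ × 1.09×10⁴ = 3.84×10⁻²² A²
I_n = √(3.84×10⁻²²) = 1.96×10⁻¹¹ A = 19.6 pA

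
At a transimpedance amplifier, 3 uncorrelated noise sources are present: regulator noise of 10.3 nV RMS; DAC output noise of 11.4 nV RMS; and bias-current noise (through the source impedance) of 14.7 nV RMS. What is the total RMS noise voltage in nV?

21.3 nV

Uncorrelated sources add in power (mean-square): V_tot = √(ΣV_i²)
V_tot = √[(1.03×10⁻⁸)² + (1.14×10⁻⁸)² + (1.47×10⁻⁸)²] = 2.13×10⁻⁸ V = 21.3 nV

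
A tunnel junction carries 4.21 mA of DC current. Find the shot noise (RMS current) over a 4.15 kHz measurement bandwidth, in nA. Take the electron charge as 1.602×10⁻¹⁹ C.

2.37 nA

I_n = √(2qI·B)
2qI·B = 2 × 1.602×10⁻¹⁹ × 4.21×10⁻³ × 4.15×10³ = 5.60×10⁻¹⁸ A²
I_n = √(5.60×10⁻¹⁸) = 2.37×10⁻⁹ A = 2.37 nA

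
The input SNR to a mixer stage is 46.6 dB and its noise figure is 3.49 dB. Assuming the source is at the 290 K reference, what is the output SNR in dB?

By definition F = SNR_in/SNR_out, so in dB: SNR_out = SNR_in − NF
SNR_out = 46.6 − 3.49 = 43.11 dB

43.11 dB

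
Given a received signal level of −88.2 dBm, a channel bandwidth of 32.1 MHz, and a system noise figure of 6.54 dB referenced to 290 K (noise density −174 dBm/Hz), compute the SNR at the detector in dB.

Noise floor: N = −174 + 10 log₁₀(B) + NF
10 log₁₀(3.21×10⁷) = 75.07 dB
N = −174 + 75.07 + 6.54 = −92.39 dBm
SNR = P_sig − N = −88.2 − (−92.39) = 4.19 dB → 4.2 dB

4.2 dB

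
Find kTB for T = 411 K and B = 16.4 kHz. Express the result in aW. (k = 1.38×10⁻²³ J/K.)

93.0 aW

P_n = kTB = 1.38×10⁻²³ × 411 × 1.64×10⁴ = 9.30×10⁻¹⁷ W = 93.0 aW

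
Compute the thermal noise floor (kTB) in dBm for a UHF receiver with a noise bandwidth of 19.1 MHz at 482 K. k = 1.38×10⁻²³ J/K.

−99.0 dBm

P_n = kTB = 1.38×10⁻²³ × 482 × 1.91×10⁷ = 1.27×10⁻¹³ W
In dBm: 10 log₁₀(1.27×10⁻¹³ / 10⁻³) = −99.0 dBm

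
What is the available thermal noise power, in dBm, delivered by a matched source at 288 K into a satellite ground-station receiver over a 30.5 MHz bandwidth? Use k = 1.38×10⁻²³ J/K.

−99.2 dBm

P_n = kTB = 1.38×10⁻²³ × 288 × 3.05×10⁷ = 1.21×10⁻¹³ W
In dBm: 10 log₁₀(1.21×10⁻¹³ / 10⁻³) = −99.2 dBm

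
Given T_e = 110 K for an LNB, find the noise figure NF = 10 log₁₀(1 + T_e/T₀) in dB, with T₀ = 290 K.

1.40 dB

F = 1 + T_e/T₀ = 1 + 110/290 = 1.37931
NF = 10 log₁₀(1.37931) = 1.40 dB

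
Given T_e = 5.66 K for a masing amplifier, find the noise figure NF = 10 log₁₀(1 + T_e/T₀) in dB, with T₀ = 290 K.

0.084 dB

F = 1 + T_e/T₀ = 1 + 5.66/290 = 1.01952
NF = 10 log₁₀(1.01952) = 0.084 dB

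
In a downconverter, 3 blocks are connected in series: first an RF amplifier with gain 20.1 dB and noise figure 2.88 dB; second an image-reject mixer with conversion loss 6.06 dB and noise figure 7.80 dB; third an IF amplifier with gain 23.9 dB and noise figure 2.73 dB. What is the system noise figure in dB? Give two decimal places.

Convert to linear (a loss of L dB is a gain of −L dB): F_i = 10^(NF_i/10), G_i = 10^(G_i,dB/10)
  Stage 1: F_1 = 10^(2.88/10) = 1.941, G_1 = 10^(20.1/10) = 102.3
  Stage 2: F_2 = 10^(7.80/10) = 6.026, G_2 = 10^(−6.06/10) = 0.2477
  Stage 3: F_3 = 10^(2.73/10) = 1.875, G_3 = 10^(23.9/10) = 245.5
Friis cascade:
  F = 1.941 + (6.026 − 1)/102.3 + (1.875 − 1)/25.35 = 2.025
NF = 10 log₁₀(2.025) = 3.06 dB

3.06 dB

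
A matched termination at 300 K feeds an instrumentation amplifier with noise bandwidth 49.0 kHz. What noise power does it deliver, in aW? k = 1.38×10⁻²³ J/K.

203 aW

P_n = kTB = 1.38×10⁻²³ × 300 × 4.90×10⁴ = 2.03×10⁻¹⁶ W = 203 aW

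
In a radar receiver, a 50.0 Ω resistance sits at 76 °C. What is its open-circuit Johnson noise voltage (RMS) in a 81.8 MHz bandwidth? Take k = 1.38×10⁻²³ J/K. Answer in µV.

8.88 µV

T = 76 °C + 273.15 = 349.15 K
V_n = √(4kTRB)
4kTRB = 4 × 1.38×10⁻²³ × 349.15 × 5.00×10¹ × 8.18×10⁷ = 7.88×10⁻¹¹ V²
V_n = √(7.88×10⁻¹¹) = 8.88×10⁻⁶ V = 8.88 µV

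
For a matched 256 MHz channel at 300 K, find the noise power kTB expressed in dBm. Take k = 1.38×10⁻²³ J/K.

−89.7 dBm

P_n = kTB = 1.38×10⁻²³ × 300 × 2.56×10⁸ = 1.06×10⁻¹² W
In dBm: 10 log₁₀(1.06×10⁻¹² / 10⁻³) = −89.7 dBm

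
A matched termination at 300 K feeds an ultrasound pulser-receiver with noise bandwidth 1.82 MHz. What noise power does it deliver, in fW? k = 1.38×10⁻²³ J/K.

7.53 fW

P_n = kTB = 1.38×10⁻²³ × 300 × 1.82×10⁶ = 7.53×10⁻¹⁵ W = 7.53 fW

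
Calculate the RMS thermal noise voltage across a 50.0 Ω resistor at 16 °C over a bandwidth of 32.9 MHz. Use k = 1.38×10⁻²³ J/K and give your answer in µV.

5.12 µV

T = 16 °C + 273.15 = 289.15 K
V_n = √(4kTRB)
4kTRB = 4 × 1.38×10⁻²³ × 289.15 × 5.00×10¹ × 3.29×10⁷ = 2.63×10⁻¹¹ V²
V_n = √(2.63×10⁻¹¹) = 5.12×10⁻⁶ V = 5.12 µV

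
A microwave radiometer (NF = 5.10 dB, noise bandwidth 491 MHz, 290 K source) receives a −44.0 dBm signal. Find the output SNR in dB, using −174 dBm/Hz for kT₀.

38.0 dB

Noise floor: N = −174 + 10 log₁₀(B) + NF
10 log₁₀(4.91×10⁸) = 86.91 dB
N = −174 + 86.91 + 5.10 = −81.99 dBm
SNR = P_sig − N = −44.0 − (−81.99) = 37.99 dB → 38.0 dB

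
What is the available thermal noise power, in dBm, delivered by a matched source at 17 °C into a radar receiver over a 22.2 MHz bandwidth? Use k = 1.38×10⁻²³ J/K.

T = 17 °C + 273.15 = 290.15 K
P_n = kTB = 1.38×10⁻²³ × 290.15 × 2.22×10⁷ = 8.89×10⁻¹⁴ W
In dBm: 10 log₁₀(8.89×10⁻¹⁴ / 10⁻³) = −100.5 dBm

−100.5 dBm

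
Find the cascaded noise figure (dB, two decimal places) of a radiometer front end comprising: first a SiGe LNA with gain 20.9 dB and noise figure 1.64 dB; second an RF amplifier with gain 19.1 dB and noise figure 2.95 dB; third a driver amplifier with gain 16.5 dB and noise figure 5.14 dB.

1.66 dB

Convert to linear (a loss of L dB is a gain of −L dB): F_i = 10^(NF_i/10), G_i = 10^(G_i,dB/10)
  Stage 1: F_1 = 10^(1.64/10) = 1.459, G_1 = 10^(20.9/10) = 123.0
  Stage 2: F_2 = 10^(2.95/10) = 1.972, G_2 = 10^(19.1/10) = 81.28
  Stage 3: F_3 = 10^(5.14/10) = 3.266, G_3 = 10^(16.5/10) = 44.67
Friis cascade:
  F = 1.459 + (1.972 − 1)/123.0 + (3.266 − 1)/1.000×10⁴ = 1.467
NF = 10 log₁₀(1.467) = 1.66 dB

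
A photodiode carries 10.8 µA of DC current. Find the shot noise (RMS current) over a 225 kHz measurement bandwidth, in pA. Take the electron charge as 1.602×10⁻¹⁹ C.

I_n = √(2qI·B)
2qI·B = 2 × 1.602×10⁻¹⁹ × 1.08×10⁻⁵ × 2.25×10⁵ = 7.79×10⁻¹⁹ A²
I_n = √(7.79×10⁻¹⁹) = 8.82×10⁻¹⁰ A = 882 pA

882 pA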